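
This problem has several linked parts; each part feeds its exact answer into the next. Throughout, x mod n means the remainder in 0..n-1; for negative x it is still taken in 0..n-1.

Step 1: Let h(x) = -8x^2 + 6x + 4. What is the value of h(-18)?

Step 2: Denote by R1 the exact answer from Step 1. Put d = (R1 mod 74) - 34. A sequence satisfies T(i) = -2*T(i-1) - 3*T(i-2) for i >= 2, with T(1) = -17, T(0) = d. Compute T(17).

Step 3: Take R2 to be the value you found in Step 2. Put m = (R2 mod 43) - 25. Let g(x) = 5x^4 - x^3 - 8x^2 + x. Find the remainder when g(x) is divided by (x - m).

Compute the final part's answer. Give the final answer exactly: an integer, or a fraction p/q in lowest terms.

73557

Step 1: -8*(-18)^2 + 6*(-18)^1 + 4 = (-2592) + (-108) + (4) = -2696; answer -2696
Step 2: R1 = -2696; d = 8; T(2) = -2*(-17) - 3*(8) = 10; iterating: T(2)=10, T(3)=31, T(4)=-92, T(5)=91, T(6)=94, T(7)=-461, T(8)=640, T(9)=103, T(10)=-2126, T(11)=3943, T(12)=-1508, T(13)=-8813, T(14)=22150, T(15)=-17861, T(16)=-30728, T(17)=115039; answer 115039
Step 3: R2 = 115039; m = -11; remainder = value at the root: 5*(-11)^4 - 1*(-11)^3 - 8*(-11)^2 + 1*(-11)^1 = (73205) + (1331) + (-968) + (-11) = 73557; answer 73557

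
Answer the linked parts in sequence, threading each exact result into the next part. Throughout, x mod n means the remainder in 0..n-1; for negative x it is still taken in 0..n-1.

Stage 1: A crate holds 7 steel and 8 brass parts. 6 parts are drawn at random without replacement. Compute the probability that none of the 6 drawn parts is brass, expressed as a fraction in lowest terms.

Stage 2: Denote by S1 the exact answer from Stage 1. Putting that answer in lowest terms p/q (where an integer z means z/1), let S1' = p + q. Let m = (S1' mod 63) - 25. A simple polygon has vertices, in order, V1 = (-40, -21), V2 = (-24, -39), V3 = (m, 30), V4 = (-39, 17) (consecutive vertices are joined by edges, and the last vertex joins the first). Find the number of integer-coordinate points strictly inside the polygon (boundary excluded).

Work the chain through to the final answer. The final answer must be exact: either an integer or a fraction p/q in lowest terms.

Stage 1: total draws C(15,6) = 5005; favorable C(7,6) = 7; P = 1/715; answer 1/715
Stage 2: S1 = 1/715; threaded value p + q = 716; m = -2; cross terms: (-40*-39 - -24*-21)=1056, (-24*30 - -2*-39)=-798, (-2*17 - -39*30)=1136, (-39*-21 - -40*17)=1499; twice the area = |2893| = 2893; area = 2893/2; boundary points = 2 + 1 + 1 + 1 = 5; strictly interior points = area - boundary/2 + 1 = 1445; answer 1445

1445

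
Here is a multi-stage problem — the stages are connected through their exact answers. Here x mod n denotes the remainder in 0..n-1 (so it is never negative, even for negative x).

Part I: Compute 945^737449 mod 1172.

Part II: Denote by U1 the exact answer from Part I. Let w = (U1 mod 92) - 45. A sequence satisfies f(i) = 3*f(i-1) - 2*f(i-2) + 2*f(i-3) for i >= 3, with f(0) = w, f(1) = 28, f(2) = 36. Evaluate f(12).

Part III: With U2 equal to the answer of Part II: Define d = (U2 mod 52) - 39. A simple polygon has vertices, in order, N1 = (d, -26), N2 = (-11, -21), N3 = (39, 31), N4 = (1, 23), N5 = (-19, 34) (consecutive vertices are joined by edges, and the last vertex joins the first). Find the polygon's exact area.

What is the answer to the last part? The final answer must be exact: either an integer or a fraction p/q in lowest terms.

1974

Part I: squarings mod 1172: 945^1=945, 945^2=1133, 945^4=349, 945^8=1085, 945^16=537, 945^32=57, 945^64=905, 945^128=969, 945^256=189, 945^512=561, 945^1024=625, 945^2048=349, 945^4096=1085, 945^8192=537, 945^16384=57, 945^32768=905, 945^65536=969, 945^131072=189, 945^262144=561, 945^524288=625; 945^737449 = 945^1 * 945^8 * 945^32 * 945^128 * 945^16384 * 945^65536 * 945^131072 * 945^524288 = 1109 (mod 1172); answer 1109
Part II: U1 = 1109; w = -40; f(3) = 3*(36) - 2*(28) + 2*(-40) = -28; iterating: f(3)=-28, f(4)=-100, f(5)=-172, f(6)=-372, f(7)=-972, f(8)=-2516, f(9)=-6348, f(10)=-15956, f(11)=-40204, f(12)=-101396; answer -101396
Part III: U2 = -101396; d = -35; cross terms: (-35*-21 - -11*-26)=449, (-11*31 - 39*-21)=478, (39*23 - 1*31)=866, (1*34 - -19*23)=471, (-19*-26 - -35*34)=1684; twice the area = |3948| = 3948; area = 1974; answer 1974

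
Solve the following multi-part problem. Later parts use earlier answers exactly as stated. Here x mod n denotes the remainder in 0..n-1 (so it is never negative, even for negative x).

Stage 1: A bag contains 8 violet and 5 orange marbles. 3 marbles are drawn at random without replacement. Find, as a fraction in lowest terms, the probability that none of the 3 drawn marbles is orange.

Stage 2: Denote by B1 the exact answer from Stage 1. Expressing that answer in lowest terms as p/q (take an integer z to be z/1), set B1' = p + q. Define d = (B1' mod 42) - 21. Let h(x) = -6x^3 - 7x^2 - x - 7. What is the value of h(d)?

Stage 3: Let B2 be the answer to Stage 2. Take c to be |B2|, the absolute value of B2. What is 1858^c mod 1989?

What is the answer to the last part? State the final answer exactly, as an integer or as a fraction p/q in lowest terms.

1078

Stage 1: total draws C(13,3) = 286; favorable C(8,3) = 56; P = 28/143; answer 28/143
Stage 2: B1 = 28/143; threaded value p + q = 171; d = -18; -6*(-18)^3 - 7*(-18)^2 - 1*(-18)^1 - 7 = (34992) + (-2268) + (18) + (-7) = 32735; answer 32735
Stage 3: B2 = 32735; c = 32735; squarings mod 1989: 1858^1=1858, 1858^2=1249, 1858^4=625, 1858^8=781, 1858^16=1327, 1858^32=664, 1858^64=1327, 1858^128=664, 1858^256=1327, 1858^512=664, 1858^1024=1327, 1858^2048=664, 1858^4096=1327, 1858^8192=664, 1858^16384=1327; 1858^32735 = 1858^1 * 1858^2 * 1858^4 * 1858^8 * 1858^16 * 1858^64 * 1858^128 * 1858^256 * 1858^512 * 1858^1024 * 1858^2048 * 1858^4096 * 1858^8192 * 1858^16384 = 1078 (mod 1989); answer 1078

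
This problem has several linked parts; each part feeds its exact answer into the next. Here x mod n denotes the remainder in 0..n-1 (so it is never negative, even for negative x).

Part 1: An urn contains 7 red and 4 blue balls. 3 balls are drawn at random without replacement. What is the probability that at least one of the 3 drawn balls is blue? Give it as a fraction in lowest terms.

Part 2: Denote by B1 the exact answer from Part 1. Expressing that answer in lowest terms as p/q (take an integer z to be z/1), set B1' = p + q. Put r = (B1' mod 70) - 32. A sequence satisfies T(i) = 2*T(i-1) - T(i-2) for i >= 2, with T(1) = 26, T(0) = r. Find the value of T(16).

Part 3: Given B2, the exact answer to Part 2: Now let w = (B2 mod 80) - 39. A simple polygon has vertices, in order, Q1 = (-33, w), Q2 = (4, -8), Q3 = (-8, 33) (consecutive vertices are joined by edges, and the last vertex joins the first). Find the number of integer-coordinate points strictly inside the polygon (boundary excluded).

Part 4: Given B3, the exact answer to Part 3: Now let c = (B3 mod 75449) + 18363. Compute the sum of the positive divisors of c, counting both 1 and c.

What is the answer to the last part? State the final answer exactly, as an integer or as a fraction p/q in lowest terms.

Part 1: total draws C(11,3) = 165; complement C(7,3) = 35; favorable 165 - 35 = 130; P = 26/33; answer 26/33
Part 2: B1 = 26/33; threaded value p + q = 59; r = 27; T(2) = 2*(26) - 1*(27) = 25; iterating: T(2)=25, T(3)=24, T(4)=23, T(5)=22, T(6)=21, T(7)=20, T(8)=19, T(9)=18, T(10)=17, T(11)=16, T(12)=15, T(13)=14, T(14)=13, T(15)=12, T(16)=11; answer 11
Part 3: B2 = 11; w = -28; cross terms: (-33*-8 - 4*-28)=376, (4*33 - -8*-8)=68, (-8*-28 - -33*33)=1313; twice the area = |1757| = 1757; area = 1757/2; boundary points = 1 + 1 + 1 = 3; strictly interior points = area - boundary/2 + 1 = 878; answer 878
Part 4: B3 = 878; c = 19241; 19241 = 71 * 271; sigma = (1 + 71) * (1 + 271) = 72 * 272 = 19584; answer 19584

19584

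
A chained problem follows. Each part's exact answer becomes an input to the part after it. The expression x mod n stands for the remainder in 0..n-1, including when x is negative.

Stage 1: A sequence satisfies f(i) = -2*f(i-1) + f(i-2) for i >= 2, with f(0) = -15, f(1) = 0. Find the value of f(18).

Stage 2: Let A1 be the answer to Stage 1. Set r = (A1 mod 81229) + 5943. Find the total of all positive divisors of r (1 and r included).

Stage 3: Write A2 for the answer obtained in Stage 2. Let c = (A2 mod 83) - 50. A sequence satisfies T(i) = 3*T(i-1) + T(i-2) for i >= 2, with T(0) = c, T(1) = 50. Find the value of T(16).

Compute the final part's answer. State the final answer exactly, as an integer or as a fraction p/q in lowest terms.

Stage 1: f(2) = -2*(0) + 1*(-15) = -15; iterating: f(2)=-15, f(3)=30, f(4)=-75, f(5)=180, f(6)=-435, f(7)=1050, f(8)=-2535, f(9)=6120, f(10)=-14775, f(11)=35670, f(12)=-86115, f(13)=207900, f(14)=-501915, f(15)=1211730, f(16)=-2925375, f(17)=7062480, f(18)=-17050335; answer -17050335
Stage 2: A1 = -17050335; r = 13698; 13698 = 2 * 3^2 * 761; sigma = (1 + 2) * (1 + 3 + 9) * (1 + 761) = 3 * 13 * 762 = 29718; answer 29718
Stage 3: A2 = 29718; c = -46; T(2) = 3*(50) + 1*(-46) = 104; iterating: T(2)=104, T(3)=362, T(4)=1190, T(5)=3932, T(6)=12986, T(7)=42890, T(8)=141656, T(9)=467858, T(10)=1545230, T(11)=5103548, T(12)=16855874, T(13)=55671170, T(14)=183869384, T(15)=607279322, T(16)=2005707350; answer 2005707350

2005707350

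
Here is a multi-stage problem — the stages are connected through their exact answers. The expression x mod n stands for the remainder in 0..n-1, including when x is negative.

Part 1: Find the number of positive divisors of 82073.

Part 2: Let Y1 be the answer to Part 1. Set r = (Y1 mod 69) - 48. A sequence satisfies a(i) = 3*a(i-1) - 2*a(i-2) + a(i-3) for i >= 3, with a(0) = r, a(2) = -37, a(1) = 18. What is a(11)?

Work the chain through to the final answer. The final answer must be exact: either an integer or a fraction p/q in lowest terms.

Part 1: 82073 is prime, so its only divisors are 1 and 82073; count = 2; answer 2
Part 2: Y1 = 2; r = -46; a(3) = 3*(-37) - 2*(18) + 1*(-46) = -193; iterating: a(3)=-193, a(4)=-487, a(5)=-1112, a(6)=-2555, a(7)=-5928, a(8)=-13786, a(9)=-32057, a(10)=-74527, a(11)=-173253; answer -173253

-173253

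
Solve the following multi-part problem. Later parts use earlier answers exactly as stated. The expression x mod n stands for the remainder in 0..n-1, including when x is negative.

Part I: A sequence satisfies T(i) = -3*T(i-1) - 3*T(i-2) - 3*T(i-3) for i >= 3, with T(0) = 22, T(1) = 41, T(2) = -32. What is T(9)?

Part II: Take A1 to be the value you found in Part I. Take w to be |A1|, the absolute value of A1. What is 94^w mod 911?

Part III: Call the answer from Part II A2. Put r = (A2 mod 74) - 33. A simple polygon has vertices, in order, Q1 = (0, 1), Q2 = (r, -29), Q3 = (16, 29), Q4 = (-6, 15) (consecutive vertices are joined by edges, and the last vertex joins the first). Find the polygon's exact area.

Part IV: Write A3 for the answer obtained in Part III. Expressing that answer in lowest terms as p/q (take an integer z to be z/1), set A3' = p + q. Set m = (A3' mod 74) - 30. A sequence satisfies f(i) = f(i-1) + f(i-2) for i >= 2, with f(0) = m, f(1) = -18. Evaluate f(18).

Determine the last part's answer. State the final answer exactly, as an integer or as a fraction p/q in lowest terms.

-35333

Part I: T(3) = -3*(-32) - 3*(41) - 3*(22) = -93; iterating: T(3)=-93, T(4)=252, T(5)=-381, T(6)=666, T(7)=-1611, T(8)=3978, T(9)=-9099; answer -9099
Part II: A1 = -9099; w = 9099; squarings mod 911: 94^1=94, 94^2=637, 94^4=374, 94^8=493, 94^16=723, 94^32=726, 94^64=518, 94^128=490, 94^256=507, 94^512=147, 94^1024=656, 94^2048=344, 94^4096=817, 94^8192=637; 94^9099 = 94^1 * 94^2 * 94^8 * 94^128 * 94^256 * 94^512 * 94^8192 = 126 (mod 911); answer 126
Part III: A2 = 126; r = 19; cross terms: (0*-29 - 19*1)=-19, (19*29 - 16*-29)=1015, (16*15 - -6*29)=414, (-6*1 - 0*15)=-6; twice the area = |1404| = 1404; area = 702; answer 702
Part IV: A3 = 702; threaded value p + q = 703; m = 7; f(2) = 1*(-18) + 1*(7) = -11; iterating: f(2)=-11, f(3)=-29, f(4)=-40, f(5)=-69, f(6)=-109, f(7)=-178, f(8)=-287, f(9)=-465, f(10)=-752, f(11)=-1217, f(12)=-1969, f(13)=-3186, f(14)=-5155, f(15)=-8341, f(16)=-13496, f(17)=-21837, f(18)=-35333; answer -35333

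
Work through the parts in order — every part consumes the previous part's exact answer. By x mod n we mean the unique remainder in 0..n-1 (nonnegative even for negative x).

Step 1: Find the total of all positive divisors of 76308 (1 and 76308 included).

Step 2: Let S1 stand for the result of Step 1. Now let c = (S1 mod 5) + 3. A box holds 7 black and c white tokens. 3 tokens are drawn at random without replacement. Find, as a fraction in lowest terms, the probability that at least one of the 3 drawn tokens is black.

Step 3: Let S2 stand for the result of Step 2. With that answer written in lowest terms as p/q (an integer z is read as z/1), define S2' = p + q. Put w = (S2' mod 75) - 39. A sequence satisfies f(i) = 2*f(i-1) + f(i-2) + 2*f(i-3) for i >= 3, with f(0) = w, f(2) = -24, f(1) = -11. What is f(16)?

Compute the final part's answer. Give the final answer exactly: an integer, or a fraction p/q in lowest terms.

-32637968

Step 1: 76308 = 2^2 * 3 * 6359; sigma = (1 + 2 + 4) * (1 + 3) * (1 + 6359) = 7 * 4 * 6360 = 178080; answer 178080
Step 2: S1 = 178080; c = 3; total draws C(10,3) = 120; complement C(3,3) = 1; favorable 120 - 1 = 119; P = 119/120; answer 119/120
Step 3: S2 = 119/120; threaded value p + q = 239; w = -25; f(3) = 2*(-24) + 1*(-11) + 2*(-25) = -109; iterating: f(3)=-109, f(4)=-264, f(5)=-685, f(6)=-1852, f(7)=-4917, f(8)=-13056, f(9)=-34733, f(10)=-92356, f(11)=-245557, f(12)=-652936, f(13)=-1736141, f(14)=-4616332, f(15)=-12274677, f(16)=-32637968; answer -32637968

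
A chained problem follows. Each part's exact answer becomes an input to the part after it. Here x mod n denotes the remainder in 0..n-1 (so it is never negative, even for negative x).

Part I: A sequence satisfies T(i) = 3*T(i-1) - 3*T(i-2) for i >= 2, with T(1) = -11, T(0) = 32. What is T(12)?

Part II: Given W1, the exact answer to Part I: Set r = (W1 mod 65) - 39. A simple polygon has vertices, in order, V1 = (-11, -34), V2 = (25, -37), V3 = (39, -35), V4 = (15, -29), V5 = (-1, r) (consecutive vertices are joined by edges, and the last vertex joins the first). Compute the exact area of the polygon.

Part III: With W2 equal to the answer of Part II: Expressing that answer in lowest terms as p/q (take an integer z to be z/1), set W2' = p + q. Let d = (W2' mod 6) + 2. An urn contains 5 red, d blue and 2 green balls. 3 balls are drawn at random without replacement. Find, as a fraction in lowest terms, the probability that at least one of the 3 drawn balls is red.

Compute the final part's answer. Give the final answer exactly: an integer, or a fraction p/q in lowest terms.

29/33

Part I: T(2) = 3*(-11) - 3*(32) = -129; iterating: T(2)=-129, T(3)=-354, T(4)=-675, T(5)=-963, T(6)=-864, T(7)=297, T(8)=3483, T(9)=9558, T(10)=18225, T(11)=26001, T(12)=23328; answer 23328
Part II: W1 = 23328; r = 19; cross terms: (-11*-37 - 25*-34)=1257, (25*-35 - 39*-37)=568, (39*-29 - 15*-35)=-606, (15*19 - -1*-29)=256, (-1*-34 - -11*19)=243; twice the area = |1718| = 1718; area = 859; answer 859
Part III: W2 = 859; threaded value p + q = 860; d = 4; total draws C(11,3) = 165; complement C(6,3) = 20; favorable 165 - 20 = 145; P = 29/33; answer 29/33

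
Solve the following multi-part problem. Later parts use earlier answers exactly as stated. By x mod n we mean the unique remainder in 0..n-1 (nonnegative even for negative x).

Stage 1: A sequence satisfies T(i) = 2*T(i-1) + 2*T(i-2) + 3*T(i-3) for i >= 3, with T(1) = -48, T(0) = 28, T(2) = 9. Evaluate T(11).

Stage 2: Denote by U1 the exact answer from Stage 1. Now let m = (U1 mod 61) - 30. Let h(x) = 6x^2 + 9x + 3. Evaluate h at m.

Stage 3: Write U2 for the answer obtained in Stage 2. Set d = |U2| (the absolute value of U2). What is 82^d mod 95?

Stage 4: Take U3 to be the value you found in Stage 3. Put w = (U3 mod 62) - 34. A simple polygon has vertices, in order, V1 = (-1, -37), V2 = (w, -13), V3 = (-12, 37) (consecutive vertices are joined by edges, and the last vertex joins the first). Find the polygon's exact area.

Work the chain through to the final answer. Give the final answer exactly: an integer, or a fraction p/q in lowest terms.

830

Stage 1: T(3) = 2*(9) + 2*(-48) + 3*(28) = 6; iterating: T(3)=6, T(4)=-114, T(5)=-189, T(6)=-588, T(7)=-1896, T(8)=-5535, T(9)=-16626, T(10)=-50010, T(11)=-149877; answer -149877
Stage 2: U1 = -149877; m = -30; 6*(-30)^2 + 9*(-30)^1 + 3 = (5400) + (-270) + (3) = 5133; answer 5133
Stage 3: U2 = 5133; d = 5133; squarings mod 95: 82^1=82, 82^2=74, 82^4=61, 82^8=16, 82^16=66, 82^32=81, 82^64=6, 82^128=36, 82^256=61, 82^512=16, 82^1024=66, 82^2048=81, 82^4096=6; 82^5133 = 82^1 * 82^4 * 82^8 * 82^1024 * 82^4096 = 7 (mod 95); answer 7
Stage 4: U3 = 7; w = -27; cross terms: (-1*-13 - -27*-37)=-986, (-27*37 - -12*-13)=-1155, (-12*-37 - -1*37)=481; twice the area = |-1660| = 1660; area = 830; answer 830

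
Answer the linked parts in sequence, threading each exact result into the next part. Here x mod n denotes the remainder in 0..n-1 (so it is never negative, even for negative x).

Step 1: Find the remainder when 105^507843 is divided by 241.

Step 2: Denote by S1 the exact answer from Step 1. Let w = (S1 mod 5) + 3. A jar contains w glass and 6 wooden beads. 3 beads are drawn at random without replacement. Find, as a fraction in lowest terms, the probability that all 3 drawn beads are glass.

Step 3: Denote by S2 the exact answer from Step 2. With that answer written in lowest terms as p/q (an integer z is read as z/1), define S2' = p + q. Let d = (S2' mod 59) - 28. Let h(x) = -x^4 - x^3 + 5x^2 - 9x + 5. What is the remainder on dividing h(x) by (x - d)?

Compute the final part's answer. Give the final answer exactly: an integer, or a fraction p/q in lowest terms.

Step 1: squarings mod 241: 105^1=105, 105^2=180, 105^4=106, 105^8=150, 105^16=87, 105^32=98, 105^64=205, 105^128=91, 105^256=87, 105^512=98, 105^1024=205, 105^2048=91, 105^4096=87, 105^8192=98, 105^16384=205, 105^32768=91, 105^65536=87, 105^131072=98, 105^262144=205; 105^507843 = 105^1 * 105^2 * 105^64 * 105^128 * 105^256 * 105^512 * 105^1024 * 105^2048 * 105^4096 * 105^8192 * 105^32768 * 105^65536 * 105^131072 * 105^262144 = 102 (mod 241); answer 102
Step 2: S1 = 102; w = 5; total draws C(11,3) = 165; favorable C(5,3) = 10; P = 2/33; answer 2/33
Step 3: S2 = 2/33; threaded value p + q = 35; d = 7; remainder = value at the root: -1*(7)^4 - 1*(7)^3 + 5*(7)^2 - 9*(7)^1 + 5 = (-2401) + (-343) + (245) + (-63) + (5) = -2557; answer -2557

-2557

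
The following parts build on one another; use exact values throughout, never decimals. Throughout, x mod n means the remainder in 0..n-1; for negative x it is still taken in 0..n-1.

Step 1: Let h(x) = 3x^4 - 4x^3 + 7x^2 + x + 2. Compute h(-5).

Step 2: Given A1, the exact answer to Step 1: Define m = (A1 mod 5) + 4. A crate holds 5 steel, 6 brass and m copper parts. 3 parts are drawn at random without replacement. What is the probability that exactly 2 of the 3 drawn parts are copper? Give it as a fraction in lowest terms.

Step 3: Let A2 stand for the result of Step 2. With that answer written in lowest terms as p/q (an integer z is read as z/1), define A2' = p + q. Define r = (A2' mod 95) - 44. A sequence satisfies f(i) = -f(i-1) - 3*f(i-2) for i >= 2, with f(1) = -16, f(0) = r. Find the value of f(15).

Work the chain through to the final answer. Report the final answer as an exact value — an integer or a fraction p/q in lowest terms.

Step 1: 3*(-5)^4 - 4*(-5)^3 + 7*(-5)^2 + 1*(-5)^1 + 2 = (1875) + (500) + (175) + (-5) + (2) = 2547; answer 2547
Step 2: A1 = 2547; m = 6; total draws C(17,3) = 680; favorable C(6,2)*C(11,1) = 165; P = 33/136; answer 33/136
Step 3: A2 = 33/136; threaded value p + q = 169; r = 30; f(2) = -1*(-16) - 3*(30) = -74; iterating: f(2)=-74, f(3)=122, f(4)=100, f(5)=-466, f(6)=166, f(7)=1232, f(8)=-1730, f(9)=-1966, f(10)=7156, f(11)=-1258, f(12)=-20210, f(13)=23984, f(14)=36646, f(15)=-108598; answer -108598

-108598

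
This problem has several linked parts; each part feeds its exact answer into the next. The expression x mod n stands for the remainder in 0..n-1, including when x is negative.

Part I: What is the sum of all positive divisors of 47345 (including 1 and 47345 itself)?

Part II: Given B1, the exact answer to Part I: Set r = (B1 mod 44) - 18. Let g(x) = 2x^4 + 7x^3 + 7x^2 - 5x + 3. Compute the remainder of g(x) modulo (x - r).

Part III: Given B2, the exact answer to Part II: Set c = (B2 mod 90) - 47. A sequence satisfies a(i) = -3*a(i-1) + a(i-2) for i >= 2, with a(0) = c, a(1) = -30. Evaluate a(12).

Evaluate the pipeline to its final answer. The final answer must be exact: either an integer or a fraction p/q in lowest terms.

10622856

Part I: 47345 = 5 * 17 * 557; sigma = (1 + 5) * (1 + 17) * (1 + 557) = 6 * 18 * 558 = 60264; answer 60264
Part II: B1 = 60264; r = 10; remainder = value at the root: 2*(10)^4 + 7*(10)^3 + 7*(10)^2 - 5*(10)^1 + 3 = (20000) + (7000) + (700) + (-50) + (3) = 27653; answer 27653
Part III: B2 = 27653; c = -24; a(2) = -3*(-30) + 1*(-24) = 66; iterating: a(2)=66, a(3)=-228, a(4)=750, a(5)=-2478, a(6)=8184, a(7)=-27030, a(8)=89274, a(9)=-294852, a(10)=973830, a(11)=-3216342, a(12)=10622856; answer 10622856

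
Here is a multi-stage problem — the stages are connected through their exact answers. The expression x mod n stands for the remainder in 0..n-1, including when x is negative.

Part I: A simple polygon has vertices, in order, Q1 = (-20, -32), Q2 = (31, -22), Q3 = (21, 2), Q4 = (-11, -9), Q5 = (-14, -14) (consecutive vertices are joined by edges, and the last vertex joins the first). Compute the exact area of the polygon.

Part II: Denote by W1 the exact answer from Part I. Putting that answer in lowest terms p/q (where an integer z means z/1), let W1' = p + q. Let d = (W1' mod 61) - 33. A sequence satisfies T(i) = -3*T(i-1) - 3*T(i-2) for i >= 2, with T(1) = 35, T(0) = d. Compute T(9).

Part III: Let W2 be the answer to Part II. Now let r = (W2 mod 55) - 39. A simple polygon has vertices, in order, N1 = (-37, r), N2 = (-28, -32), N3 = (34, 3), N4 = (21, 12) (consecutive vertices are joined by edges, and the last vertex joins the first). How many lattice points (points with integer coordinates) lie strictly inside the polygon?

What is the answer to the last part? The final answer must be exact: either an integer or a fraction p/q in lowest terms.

629

Part I: cross terms: (-20*-22 - 31*-32)=1432, (31*2 - 21*-22)=524, (21*-9 - -11*2)=-167, (-11*-14 - -14*-9)=28, (-14*-32 - -20*-14)=168; twice the area = |1985| = 1985; area = 1985/2; answer 1985/2
Part II: W1 = 1985/2; threaded value p + q = 1987; d = 2; T(2) = -3*(35) - 3*(2) = -111; iterating: T(2)=-111, T(3)=228, T(4)=-351, T(5)=369, T(6)=-54, T(7)=-945, T(8)=2997, T(9)=-6156; answer -6156
Part III: W2 = -6156; r = -35; cross terms: (-37*-32 - -28*-35)=204, (-28*3 - 34*-32)=1004, (34*12 - 21*3)=345, (21*-35 - -37*12)=-291; twice the area = |1262| = 1262; area = 631; boundary points = 3 + 1 + 1 + 1 = 6; strictly interior points = area - boundary/2 + 1 = 629; answer 629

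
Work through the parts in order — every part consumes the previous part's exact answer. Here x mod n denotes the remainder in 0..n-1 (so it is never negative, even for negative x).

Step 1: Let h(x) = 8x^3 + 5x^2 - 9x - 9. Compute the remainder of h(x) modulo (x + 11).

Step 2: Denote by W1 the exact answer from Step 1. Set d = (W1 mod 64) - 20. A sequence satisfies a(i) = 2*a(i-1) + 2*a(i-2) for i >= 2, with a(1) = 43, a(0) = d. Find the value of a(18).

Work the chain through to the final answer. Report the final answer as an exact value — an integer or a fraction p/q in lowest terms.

1059802112

Step 1: remainder = value at the root: 8*(-11)^3 + 5*(-11)^2 - 9*(-11)^1 - 9 = (-10648) + (605) + (99) + (-9) = -9953; answer -9953
Step 2: W1 = -9953; d = 11; a(2) = 2*(43) + 2*(11) = 108; iterating: a(2)=108, a(3)=302, a(4)=820, a(5)=2244, a(6)=6128, a(7)=16744, a(8)=45744, a(9)=124976, a(10)=341440, a(11)=932832, a(12)=2548544, a(13)=6962752, a(14)=19022592, a(15)=51970688, a(16)=141986560, a(17)=387914496, a(18)=1059802112; answer 1059802112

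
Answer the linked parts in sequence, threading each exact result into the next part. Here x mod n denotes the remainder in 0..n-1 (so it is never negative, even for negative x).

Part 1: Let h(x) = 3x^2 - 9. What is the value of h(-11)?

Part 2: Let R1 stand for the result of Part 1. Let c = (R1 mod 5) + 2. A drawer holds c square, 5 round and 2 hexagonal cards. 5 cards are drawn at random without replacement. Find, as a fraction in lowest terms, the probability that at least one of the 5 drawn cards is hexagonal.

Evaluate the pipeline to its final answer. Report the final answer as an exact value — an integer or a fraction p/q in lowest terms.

25/39

Part 1: 3*(-11)^2 - 9 = (363) + (-9) = 354; answer 354
Part 2: R1 = 354; c = 6; total draws C(13,5) = 1287; complement C(11,5) = 462; favorable 1287 - 462 = 825; P = 25/39; answer 25/39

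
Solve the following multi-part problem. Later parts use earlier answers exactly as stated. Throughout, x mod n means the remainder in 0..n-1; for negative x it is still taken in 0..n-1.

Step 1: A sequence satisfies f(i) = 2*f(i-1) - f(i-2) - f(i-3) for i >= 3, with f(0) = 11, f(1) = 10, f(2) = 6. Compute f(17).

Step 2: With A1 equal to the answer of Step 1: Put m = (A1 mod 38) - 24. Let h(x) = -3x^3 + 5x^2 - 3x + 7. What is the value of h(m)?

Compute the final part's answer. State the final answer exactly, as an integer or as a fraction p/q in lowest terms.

-38

Step 1: f(3) = 2*(6) - 1*(10) - 1*(11) = -9; iterating: f(3)=-9, f(4)=-34, f(5)=-65, f(6)=-87, f(7)=-75, f(8)=2, f(9)=166, f(10)=405, f(11)=642, f(12)=713, f(13)=379, f(14)=-597, f(15)=-2286, f(16)=-4354, f(17)=-5825; answer -5825
Step 2: A1 = -5825; m = 3; -3*(3)^3 + 5*(3)^2 - 3*(3)^1 + 7 = (-81) + (45) + (-9) + (7) = -38; answer -38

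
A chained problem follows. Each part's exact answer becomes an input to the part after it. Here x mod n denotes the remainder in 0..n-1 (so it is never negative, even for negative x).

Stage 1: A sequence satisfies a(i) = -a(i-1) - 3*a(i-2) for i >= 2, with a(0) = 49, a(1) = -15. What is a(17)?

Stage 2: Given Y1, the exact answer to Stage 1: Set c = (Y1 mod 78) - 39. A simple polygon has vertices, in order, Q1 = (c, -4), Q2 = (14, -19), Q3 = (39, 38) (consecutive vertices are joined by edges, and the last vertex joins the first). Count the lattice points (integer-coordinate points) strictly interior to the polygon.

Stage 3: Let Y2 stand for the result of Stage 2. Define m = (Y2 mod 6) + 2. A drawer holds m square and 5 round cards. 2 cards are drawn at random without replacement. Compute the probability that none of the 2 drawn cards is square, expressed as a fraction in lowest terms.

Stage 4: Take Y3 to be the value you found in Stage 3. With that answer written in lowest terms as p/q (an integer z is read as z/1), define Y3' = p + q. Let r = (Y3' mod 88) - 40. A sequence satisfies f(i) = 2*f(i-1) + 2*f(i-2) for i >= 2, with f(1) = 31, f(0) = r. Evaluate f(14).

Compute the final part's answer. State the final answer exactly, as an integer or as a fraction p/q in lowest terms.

3640576

Stage 1: a(2) = -1*(-15) - 3*(49) = -132; iterating: a(2)=-132, a(3)=177, a(4)=219, a(5)=-750, a(6)=93, a(7)=2157, a(8)=-2436, a(9)=-4035, a(10)=11343, a(11)=762, a(12)=-34791, a(13)=32505, a(14)=71868, a(15)=-169383, a(16)=-46221, a(17)=554370; answer 554370
Stage 2: Y1 = 554370; c = -15; cross terms: (-15*-19 - 14*-4)=341, (14*38 - 39*-19)=1273, (39*-4 - -15*38)=414; twice the area = |2028| = 2028; area = 1014; boundary points = 1 + 1 + 6 = 8; strictly interior points = area - boundary/2 + 1 = 1011; answer 1011
Stage 3: Y2 = 1011; m = 5; total draws C(10,2) = 45; favorable C(5,2) = 10; P = 2/9; answer 2/9
Stage 4: Y3 = 2/9; threaded value p + q = 11; r = -29; f(2) = 2*(31) + 2*(-29) = 4; iterating: f(2)=4, f(3)=70, f(4)=148, f(5)=436, f(6)=1168, f(7)=3208, f(8)=8752, f(9)=23920, f(10)=65344, f(11)=178528, f(12)=487744, f(13)=1332544, f(14)=3640576; answer 3640576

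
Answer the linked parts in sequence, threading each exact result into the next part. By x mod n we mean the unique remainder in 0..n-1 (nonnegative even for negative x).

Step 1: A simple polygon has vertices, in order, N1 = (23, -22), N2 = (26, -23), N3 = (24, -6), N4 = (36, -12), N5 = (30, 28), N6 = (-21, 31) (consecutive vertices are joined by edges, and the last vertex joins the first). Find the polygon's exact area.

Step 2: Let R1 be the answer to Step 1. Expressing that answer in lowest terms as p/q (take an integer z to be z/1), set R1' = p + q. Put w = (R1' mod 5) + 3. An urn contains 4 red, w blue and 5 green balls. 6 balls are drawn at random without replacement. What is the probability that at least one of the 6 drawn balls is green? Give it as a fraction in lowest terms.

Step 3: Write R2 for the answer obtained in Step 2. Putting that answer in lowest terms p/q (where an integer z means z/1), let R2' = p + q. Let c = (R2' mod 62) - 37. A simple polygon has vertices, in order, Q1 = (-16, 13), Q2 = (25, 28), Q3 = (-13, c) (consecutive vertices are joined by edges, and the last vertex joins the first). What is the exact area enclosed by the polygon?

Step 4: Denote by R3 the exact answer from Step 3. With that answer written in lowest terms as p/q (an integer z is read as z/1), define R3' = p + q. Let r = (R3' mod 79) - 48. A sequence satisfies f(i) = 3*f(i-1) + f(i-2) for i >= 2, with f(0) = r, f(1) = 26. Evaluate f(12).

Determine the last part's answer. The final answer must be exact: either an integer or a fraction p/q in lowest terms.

Step 1: cross terms: (23*-23 - 26*-22)=43, (26*-6 - 24*-23)=396, (24*-12 - 36*-6)=-72, (36*28 - 30*-12)=1368, (30*31 - -21*28)=1518, (-21*-22 - 23*31)=-251; twice the area = |3002| = 3002; area = 1501; answer 1501
Step 2: R1 = 1501; threaded value p + q = 1502; w = 5; total draws C(14,6) = 3003; complement C(9,6) = 84; favorable 3003 - 84 = 2919; P = 139/143; answer 139/143
Step 3: R2 = 139/143; threaded value p + q = 282; c = -3; cross terms: (-16*28 - 25*13)=-773, (25*-3 - -13*28)=289, (-13*13 - -16*-3)=-217; twice the area = |-701| = 701; area = 701/2; answer 701/2
Step 4: R3 = 701/2; threaded value p + q = 703; r = 23; f(2) = 3*(26) + 1*(23) = 101; iterating: f(2)=101, f(3)=329, f(4)=1088, f(5)=3593, f(6)=11867, f(7)=39194, f(8)=129449, f(9)=427541, f(10)=1412072, f(11)=4663757, f(12)=15403343; answer 15403343

15403343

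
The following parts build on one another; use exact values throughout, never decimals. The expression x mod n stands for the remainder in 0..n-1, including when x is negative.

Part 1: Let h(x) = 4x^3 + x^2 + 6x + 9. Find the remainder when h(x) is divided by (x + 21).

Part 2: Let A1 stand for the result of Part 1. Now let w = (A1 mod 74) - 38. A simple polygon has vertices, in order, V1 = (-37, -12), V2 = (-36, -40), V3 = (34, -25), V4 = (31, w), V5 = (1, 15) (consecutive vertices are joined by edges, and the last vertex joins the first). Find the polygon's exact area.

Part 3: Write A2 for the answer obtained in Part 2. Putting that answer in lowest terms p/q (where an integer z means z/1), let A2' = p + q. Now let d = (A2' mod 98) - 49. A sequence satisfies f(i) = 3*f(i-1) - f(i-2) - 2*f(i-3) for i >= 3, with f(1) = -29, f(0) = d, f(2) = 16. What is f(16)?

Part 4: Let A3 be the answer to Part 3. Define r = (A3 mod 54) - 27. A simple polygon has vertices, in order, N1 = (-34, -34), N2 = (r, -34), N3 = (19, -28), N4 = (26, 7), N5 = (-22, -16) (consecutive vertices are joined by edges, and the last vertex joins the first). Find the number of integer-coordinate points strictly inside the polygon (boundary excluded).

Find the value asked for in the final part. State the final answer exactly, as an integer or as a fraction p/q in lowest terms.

Part 1: remainder = value at the root: 4*(-21)^3 + 1*(-21)^2 + 6*(-21)^1 + 9 = (-37044) + (441) + (-126) + (9) = -36720; answer -36720
Part 2: A1 = -36720; w = 20; cross terms: (-37*-40 - -36*-12)=1048, (-36*-25 - 34*-40)=2260, (34*20 - 31*-25)=1455, (31*15 - 1*20)=445, (1*-12 - -37*15)=543; twice the area = |5751| = 5751; area = 5751/2; answer 5751/2
Part 3: A2 = 5751/2; threaded value p + q = 5753; d = 20; f(3) = 3*(16) - 1*(-29) - 2*(20) = 37; iterating: f(3)=37, f(4)=153, f(5)=390, f(6)=943, f(7)=2133, f(8)=4676, f(9)=10009, f(10)=21085, f(11)=43894, f(12)=90579, f(13)=185673, f(14)=378652, f(15)=769125, f(16)=1557377; answer 1557377
Part 4: A3 = 1557377; r = -10; cross terms: (-34*-34 - -10*-34)=816, (-10*-28 - 19*-34)=926, (19*7 - 26*-28)=861, (26*-16 - -22*7)=-262, (-22*-34 - -34*-16)=204; twice the area = |2545| = 2545; area = 2545/2; boundary points = 24 + 1 + 7 + 1 + 6 = 39; strictly interior points = area - boundary/2 + 1 = 1254; answer 1254

1254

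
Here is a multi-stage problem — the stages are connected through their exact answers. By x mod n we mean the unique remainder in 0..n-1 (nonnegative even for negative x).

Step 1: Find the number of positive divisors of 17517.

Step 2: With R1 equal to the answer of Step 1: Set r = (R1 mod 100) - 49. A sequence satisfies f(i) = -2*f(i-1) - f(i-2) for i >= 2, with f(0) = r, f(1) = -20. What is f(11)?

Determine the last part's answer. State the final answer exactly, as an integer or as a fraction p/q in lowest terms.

-670

Step 1: 17517 = 3 * 5839; number of divisors = (1+1) * (1+1) = 4; answer 4
Step 2: R1 = 4; r = -45; f(2) = -2*(-20) - 1*(-45) = 85; iterating: f(2)=85, f(3)=-150, f(4)=215, f(5)=-280, f(6)=345, f(7)=-410, f(8)=475, f(9)=-540, f(10)=605, f(11)=-670; answer -670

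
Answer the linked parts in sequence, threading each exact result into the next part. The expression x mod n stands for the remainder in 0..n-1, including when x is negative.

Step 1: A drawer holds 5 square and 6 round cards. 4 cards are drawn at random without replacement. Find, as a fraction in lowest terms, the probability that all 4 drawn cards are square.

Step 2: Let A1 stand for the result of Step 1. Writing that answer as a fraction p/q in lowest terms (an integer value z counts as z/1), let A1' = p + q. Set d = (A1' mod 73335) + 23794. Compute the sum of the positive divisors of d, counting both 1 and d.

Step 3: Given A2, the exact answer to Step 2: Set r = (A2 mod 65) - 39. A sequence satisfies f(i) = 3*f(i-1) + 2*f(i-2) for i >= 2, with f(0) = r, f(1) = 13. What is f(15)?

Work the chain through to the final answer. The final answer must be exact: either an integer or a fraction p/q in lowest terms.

-98675011

Step 1: total draws C(11,4) = 330; favorable C(5,4) = 5; P = 1/66; answer 1/66
Step 2: A1 = 1/66; threaded value p + q = 67; d = 23861; 23861 = 107 * 223; sigma = (1 + 107) * (1 + 223) = 108 * 224 = 24192; answer 24192
Step 3: A2 = 24192; r = -27; f(2) = 3*(13) + 2*(-27) = -15; iterating: f(2)=-15, f(3)=-19, f(4)=-87, f(5)=-299, f(6)=-1071, f(7)=-3811, f(8)=-13575, f(9)=-48347, f(10)=-172191, f(11)=-613267, f(12)=-2184183, f(13)=-7779083, f(14)=-27705615, f(15)=-98675011; answer -98675011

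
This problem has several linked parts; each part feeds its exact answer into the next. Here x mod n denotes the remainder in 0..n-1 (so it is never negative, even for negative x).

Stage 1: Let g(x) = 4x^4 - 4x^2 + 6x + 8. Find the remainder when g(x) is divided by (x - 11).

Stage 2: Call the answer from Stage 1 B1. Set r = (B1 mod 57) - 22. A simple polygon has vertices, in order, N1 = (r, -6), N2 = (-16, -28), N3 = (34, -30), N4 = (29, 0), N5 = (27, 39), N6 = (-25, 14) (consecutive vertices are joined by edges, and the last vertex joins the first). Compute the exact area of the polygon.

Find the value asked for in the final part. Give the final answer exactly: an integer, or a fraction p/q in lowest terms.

2588

Stage 1: remainder = value at the root: 4*(11)^4 - 4*(11)^2 + 6*(11)^1 + 8 = (58564) + (-484) + (66) + (8) = 58154; answer 58154
Stage 2: B1 = 58154; r = -8; cross terms: (-8*-28 - -16*-6)=128, (-16*-30 - 34*-28)=1432, (34*0 - 29*-30)=870, (29*39 - 27*0)=1131, (27*14 - -25*39)=1353, (-25*-6 - -8*14)=262; twice the area = |5176| = 5176; area = 2588; answer 2588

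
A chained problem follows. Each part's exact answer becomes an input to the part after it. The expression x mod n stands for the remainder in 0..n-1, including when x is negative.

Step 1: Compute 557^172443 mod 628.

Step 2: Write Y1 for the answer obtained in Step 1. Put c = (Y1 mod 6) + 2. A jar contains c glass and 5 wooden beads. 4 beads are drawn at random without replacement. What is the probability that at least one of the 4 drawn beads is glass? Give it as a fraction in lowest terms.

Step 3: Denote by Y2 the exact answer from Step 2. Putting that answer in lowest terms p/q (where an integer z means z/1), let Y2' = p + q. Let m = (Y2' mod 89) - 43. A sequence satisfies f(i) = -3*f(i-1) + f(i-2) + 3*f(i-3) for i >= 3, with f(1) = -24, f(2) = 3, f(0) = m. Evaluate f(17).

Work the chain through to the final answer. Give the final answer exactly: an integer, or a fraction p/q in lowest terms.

Step 1: squarings mod 628: 557^1=557, 557^2=17, 557^4=289, 557^8=625, 557^16=9, 557^32=81, 557^64=281, 557^128=461, 557^256=257, 557^512=109, 557^1024=577, 557^2048=89, 557^4096=385, 557^8192=17, 557^16384=289, 557^32768=625, 557^65536=9, 557^131072=81; 557^172443 = 557^1 * 557^2 * 557^8 * 557^16 * 557^128 * 557^256 * 557^8192 * 557^32768 * 557^131072 = 341 (mod 628); answer 341
Step 2: Y1 = 341; c = 7; total draws C(12,4) = 495; complement C(5,4) = 5; favorable 495 - 5 = 490; P = 98/99; answer 98/99
Step 3: Y2 = 98/99; threaded value p + q = 197; m = -24; f(3) = -3*(3) + 1*(-24) + 3*(-24) = -105; iterating: f(3)=-105, f(4)=246, f(5)=-834, f(6)=2433, f(7)=-7395, f(8)=22116, f(9)=-66444, f(10)=199263, f(11)=-597885, f(12)=1793586, f(13)=-5380854, f(14)=16142493, f(15)=-48427575, f(16)=145282656, f(17)=-435848064; answer -435848064

-435848064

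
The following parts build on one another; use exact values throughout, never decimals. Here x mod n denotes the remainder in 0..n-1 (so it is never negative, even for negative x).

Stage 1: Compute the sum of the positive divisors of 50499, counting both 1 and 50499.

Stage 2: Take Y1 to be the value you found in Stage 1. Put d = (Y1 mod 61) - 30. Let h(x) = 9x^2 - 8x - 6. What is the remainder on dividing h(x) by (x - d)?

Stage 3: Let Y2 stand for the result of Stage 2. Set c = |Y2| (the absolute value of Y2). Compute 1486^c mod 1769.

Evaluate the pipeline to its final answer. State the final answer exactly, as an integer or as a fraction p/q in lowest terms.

Stage 1: 50499 = 3^2 * 31 * 181; sigma = (1 + 3 + 9) * (1 + 31) * (1 + 181) = 13 * 32 * 182 = 75712; answer 75712
Stage 2: Y1 = 75712; d = -19; remainder = value at the root: 9*(-19)^2 - 8*(-19)^1 - 6 = (3249) + (152) + (-6) = 3395; answer 3395
Stage 3: Y2 = 3395; c = 3395; squarings mod 1769: 1486^1=1486, 1486^2=484, 1486^4=748, 1486^8=500, 1486^16=571, 1486^32=545, 1486^64=1602, 1486^128=1354, 1486^256=632, 1486^512=1399, 1486^1024=687, 1486^2048=1415; 1486^3395 = 1486^1 * 1486^2 * 1486^64 * 1486^256 * 1486^1024 * 1486^2048 = 291 (mod 1769); answer 291

291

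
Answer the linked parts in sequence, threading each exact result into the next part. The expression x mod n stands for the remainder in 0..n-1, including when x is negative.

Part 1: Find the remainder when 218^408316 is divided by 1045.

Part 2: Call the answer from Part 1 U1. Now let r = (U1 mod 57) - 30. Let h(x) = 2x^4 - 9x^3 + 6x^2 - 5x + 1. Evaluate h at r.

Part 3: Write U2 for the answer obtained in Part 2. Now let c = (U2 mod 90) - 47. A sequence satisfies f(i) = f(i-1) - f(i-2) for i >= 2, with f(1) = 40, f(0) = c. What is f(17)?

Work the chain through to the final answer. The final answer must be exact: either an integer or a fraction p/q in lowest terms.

Part 1: squarings mod 1045: 218^1=218, 218^2=499, 218^4=291, 218^8=36, 218^16=251, 218^32=301, 218^64=731, 218^128=366, 218^256=196, 218^512=796, 218^1024=346, 218^2048=586, 218^4096=636, 218^8192=81, 218^16384=291, 218^32768=36, 218^65536=251, 218^131072=301, 218^262144=731; 218^408316 = 218^4 * 218^8 * 218^16 * 218^32 * 218^64 * 218^128 * 218^512 * 218^2048 * 218^4096 * 218^8192 * 218^131072 * 218^262144 = 196 (mod 1045); answer 196
Part 2: U1 = 196; r = -5; 2*(-5)^4 - 9*(-5)^3 + 6*(-5)^2 - 5*(-5)^1 + 1 = (1250) + (1125) + (150) + (25) + (1) = 2551; answer 2551
Part 3: U2 = 2551; c = -16; f(2) = 1*(40) - 1*(-16) = 56; iterating: f(2)=56, f(3)=16, f(4)=-40, f(5)=-56, f(6)=-16, f(7)=40, f(8)=56, f(9)=16, f(10)=-40, f(11)=-56, f(12)=-16, f(13)=40, f(14)=56, f(15)=16, f(16)=-40, f(17)=-56; answer -56

-56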